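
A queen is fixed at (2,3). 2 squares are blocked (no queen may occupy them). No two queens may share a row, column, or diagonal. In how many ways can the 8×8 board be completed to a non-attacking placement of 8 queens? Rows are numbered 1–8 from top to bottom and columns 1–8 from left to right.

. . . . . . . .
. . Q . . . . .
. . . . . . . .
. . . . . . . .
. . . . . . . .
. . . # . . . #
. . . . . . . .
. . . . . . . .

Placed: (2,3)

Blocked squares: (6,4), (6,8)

8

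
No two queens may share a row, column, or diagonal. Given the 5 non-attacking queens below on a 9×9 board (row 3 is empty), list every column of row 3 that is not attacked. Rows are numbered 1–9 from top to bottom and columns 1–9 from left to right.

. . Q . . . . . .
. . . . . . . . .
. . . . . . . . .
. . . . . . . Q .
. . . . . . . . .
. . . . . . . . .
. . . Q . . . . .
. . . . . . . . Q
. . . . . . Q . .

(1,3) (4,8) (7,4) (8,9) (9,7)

columns 2, 6

(1,3) attacks row 3 at column 3 and diagonals 1, 5.
(4,8) attacks row 3 at column 8 and diagonals 7, 9.
(7,4) attacks row 3 at column 4 and diagonals 8.
(8,9) attacks row 3 at column 9 and diagonals 4.
(9,7) attacks row 3 at column 7 and diagonals 1.
Attacked columns: {1, 3, 4, 5, 7, 8, 9}. Safe: {2, 6}.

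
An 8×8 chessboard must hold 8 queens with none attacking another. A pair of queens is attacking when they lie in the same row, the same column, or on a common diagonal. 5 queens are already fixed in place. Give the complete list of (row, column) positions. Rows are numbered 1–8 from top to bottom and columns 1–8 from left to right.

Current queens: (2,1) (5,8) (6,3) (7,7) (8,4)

(1,6) (2,1) (3,5) (4,2) (5,8) (6,3) (7,7) (8,4)

Row 1: attacked by (2,1)→{1,2}; (5,8)→{4,8}; (6,3)→{3,8}; (7,7)→{1,7}; (8,4)→{4}. Safe: 5, 6. Place at column 6.
Row 3: attacked by (1,6)→{4,6,8}; (2,1)→{1,2}; (5,8)→{6,8}; (6,3)→{3,6}; (7,7)→{3,7}; (8,4)→{4}. Safe: 5. Place at column 5.
Row 4: attacked by (1,6)→{3,6}; (2,1)→{1,3}; (3,5)→{4,5,6}; (5,8)→{7,8}; (6,3)→{1,3,5}; (7,7)→{4,7}; (8,4)→{4,8}. Safe: 2. Place at column 2.
Columns [6, 1, 5, 2, 8, 3, 7, 4], r−c [-5, 1, -2, 2, -3, 3, 0, 4], r+c [7, 3, 8, 6, 13, 9, 14, 12] are all distinct, so no two queens attack.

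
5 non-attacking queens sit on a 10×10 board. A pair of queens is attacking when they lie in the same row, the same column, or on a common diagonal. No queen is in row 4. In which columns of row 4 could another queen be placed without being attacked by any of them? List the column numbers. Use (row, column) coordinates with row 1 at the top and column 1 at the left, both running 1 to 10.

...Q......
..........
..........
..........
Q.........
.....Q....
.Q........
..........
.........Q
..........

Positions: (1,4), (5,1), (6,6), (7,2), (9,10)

(1,4) attacks row 4 at column 4 and diagonals 1, 7.
(5,1) attacks row 4 at column 1 and diagonals 2.
(6,6) attacks row 4 at column 6 and diagonals 4, 8.
(7,2) attacks row 4 at column 2 and diagonals 5.
(9,10) attacks row 4 at column 10 and diagonals 5.
Attacked columns: {1, 2, 4, 5, 6, 7, 8, 10}. Safe: {3, 9}.

columns 3, 9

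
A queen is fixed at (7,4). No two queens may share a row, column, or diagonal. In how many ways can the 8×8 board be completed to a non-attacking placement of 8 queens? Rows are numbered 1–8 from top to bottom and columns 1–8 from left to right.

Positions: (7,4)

Branch on row 1: col 1 → 0; col 2 → 0; col 3 → 3; col 5 → 3; col 6 → 1; col 7 → 0; col 8 → 1.
Sum: 0 + 0 + 3 + 3 + 1 + 0 + 1 = 8.

8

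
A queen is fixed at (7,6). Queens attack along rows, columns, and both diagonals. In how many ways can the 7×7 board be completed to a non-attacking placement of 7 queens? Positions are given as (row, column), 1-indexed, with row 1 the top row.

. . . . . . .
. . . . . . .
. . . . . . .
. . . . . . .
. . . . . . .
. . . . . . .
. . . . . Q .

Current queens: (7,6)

7

Branch on row 1: col 1 → 1; col 2 → 4; col 3 → 1; col 4 → 1; col 5 → 0; col 7 → 0.
Sum: 1 + 4 + 1 + 1 + 0 + 0 = 7.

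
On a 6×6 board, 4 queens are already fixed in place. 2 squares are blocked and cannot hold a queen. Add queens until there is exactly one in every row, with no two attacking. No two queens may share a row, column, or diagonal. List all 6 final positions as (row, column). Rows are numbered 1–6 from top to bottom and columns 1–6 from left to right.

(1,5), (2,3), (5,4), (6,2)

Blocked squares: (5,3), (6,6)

Row 3: attacked by (1,5)→{3,5}; (2,3)→{2,3,4}; (5,4)→{2,4,6}; (6,2)→{2,5}. Safe: 1. Place at column 1.
Row 4: attacked by (1,5)→{2,5}; (2,3)→{1,3,5}; (3,1)→{1,2}; (5,4)→{3,4,5}; (6,2)→{2,4}. Safe: 6. Place at column 6.
Columns [5, 3, 1, 6, 4, 2], r−c [-4, -1, 2, -2, 1, 4], r+c [6, 5, 4, 10, 9, 8] are all distinct, so no two queens attack.

(1,5) (2,3) (3,1) (4,6) (5,4) (6,2)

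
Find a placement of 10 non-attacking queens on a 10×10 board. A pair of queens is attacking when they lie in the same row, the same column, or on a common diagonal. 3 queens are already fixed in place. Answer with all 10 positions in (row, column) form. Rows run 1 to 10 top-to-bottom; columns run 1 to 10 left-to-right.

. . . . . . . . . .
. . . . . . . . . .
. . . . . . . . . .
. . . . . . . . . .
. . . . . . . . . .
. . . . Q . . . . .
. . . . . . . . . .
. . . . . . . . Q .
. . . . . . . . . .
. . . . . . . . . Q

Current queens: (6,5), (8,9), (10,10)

Row 1: attacked by (6,5)→{5,10}; (8,9)→{2,9}; (10,10)→{1,10}. Safe: 3, 4, 6, 7, 8. Place at column 6.
Row 2: attacked by (1,6)→{5,6,7}; (6,5)→{1,5,9}; (8,9)→{3,9}; (10,10)→{2,10}. Safe: 4, 8. Place at column 4.
Row 3: attacked by (1,6)→{4,6,8}; (2,4)→{3,4,5}; (6,5)→{2,5,8}; (8,9)→{4,9}; (10,10)→{3,10}. Safe: 1, 7. Place at column 7.
Row 4: attacked by (1,6)→{3,6,9}; (2,4)→{2,4,6}; (3,7)→{6,7,8}; (6,5)→{3,5,7}; (8,9)→{5,9}; (10,10)→{4,10}. Safe: 1. Place at column 1.
Row 5: attacked by (1,6)→{2,6,10}; (2,4)→{1,4,7}; (3,7)→{5,7,9}; (4,1)→{1,2}; (6,5)→{4,5,6}; (8,9)→{6,9}; (10,10)→{5,10}. Safe: 3, 8. Place at column 8.
Row 7: attacked by (1,6)→{6}; (2,4)→{4,9}; (3,7)→{3,7}; (4,1)→{1,4}; (5,8)→{6,8,10}; (6,5)→{4,5,6}; (8,9)→{8,9,10}; (10,10)→{7,10}. Safe: 2. Place at column 2.
Row 9: attacked by (1,6)→{6}; (2,4)→{4}; (3,7)→{1,7}; (4,1)→{1,6}; (5,8)→{4,8}; (6,5)→{2,5,8}; (7,2)→{2,4}; (8,9)→{8,9,10}; (10,10)→{9,10}. Safe: 3. Place at column 3.
Columns [6, 4, 7, 1, 8, 5, 2, 9, 3, 10], r−c [-5, -2, -4, 3, -3, 1, 5, -1, 6, 0], r+c [7, 6, 10, 5, 13, 11, 9, 17, 12, 20] are all distinct, so no two queens attack.

(1,6) (2,4) (3,7) (4,1) (5,8) (6,5) (7,2) (8,9) (9,3) (10,10)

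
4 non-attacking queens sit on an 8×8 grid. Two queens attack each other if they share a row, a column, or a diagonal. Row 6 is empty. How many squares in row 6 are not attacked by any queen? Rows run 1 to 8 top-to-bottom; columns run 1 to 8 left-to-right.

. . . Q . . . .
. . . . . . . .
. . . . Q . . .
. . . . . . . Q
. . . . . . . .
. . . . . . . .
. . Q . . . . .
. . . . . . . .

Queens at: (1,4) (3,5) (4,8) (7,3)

2

(1,4) attacks row 6 at column 4.
(3,5) attacks row 6 at column 5 and diagonals 2, 8.
(4,8) attacks row 6 at column 8 and diagonals 6.
(7,3) attacks row 6 at column 3 and diagonals 2, 4.
Attacked columns: {2, 3, 4, 5, 6, 8}. Safe: {1, 7}.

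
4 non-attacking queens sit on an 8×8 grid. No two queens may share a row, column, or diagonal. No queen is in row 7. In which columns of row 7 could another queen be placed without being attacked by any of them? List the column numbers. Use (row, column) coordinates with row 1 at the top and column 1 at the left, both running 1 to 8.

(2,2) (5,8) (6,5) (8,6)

columns 1, 3

(2,2) attacks row 7 at column 2 and diagonals 7.
(5,8) attacks row 7 at column 8 and diagonals 6.
(6,5) attacks row 7 at column 5 and diagonals 4, 6.
(8,6) attacks row 7 at column 6 and diagonals 5, 7.
Attacked columns: {2, 4, 5, 6, 7, 8}. Safe: {1, 3}.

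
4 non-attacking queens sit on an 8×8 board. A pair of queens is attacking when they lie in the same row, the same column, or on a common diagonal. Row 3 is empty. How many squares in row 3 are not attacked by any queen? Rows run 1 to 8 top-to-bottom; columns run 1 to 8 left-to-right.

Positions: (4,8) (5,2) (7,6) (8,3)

2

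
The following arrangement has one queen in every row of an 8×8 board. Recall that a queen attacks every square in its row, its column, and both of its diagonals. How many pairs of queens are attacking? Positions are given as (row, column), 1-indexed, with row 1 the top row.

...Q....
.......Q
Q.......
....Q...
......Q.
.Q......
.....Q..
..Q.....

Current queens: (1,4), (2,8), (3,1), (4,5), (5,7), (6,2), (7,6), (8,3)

0

All columns are distinct and no two queens satisfy |Δrow| = |Δcol|, so no pair attacks.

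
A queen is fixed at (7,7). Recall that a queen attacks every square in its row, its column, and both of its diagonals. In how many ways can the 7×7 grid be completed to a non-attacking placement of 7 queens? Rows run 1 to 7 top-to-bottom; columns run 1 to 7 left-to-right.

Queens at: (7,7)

4

Branch on row 1: col 2 → 1; col 3 → 1; col 4 → 1; col 5 → 1; col 6 → 0.
Sum: 1 + 1 + 1 + 1 + 0 = 4.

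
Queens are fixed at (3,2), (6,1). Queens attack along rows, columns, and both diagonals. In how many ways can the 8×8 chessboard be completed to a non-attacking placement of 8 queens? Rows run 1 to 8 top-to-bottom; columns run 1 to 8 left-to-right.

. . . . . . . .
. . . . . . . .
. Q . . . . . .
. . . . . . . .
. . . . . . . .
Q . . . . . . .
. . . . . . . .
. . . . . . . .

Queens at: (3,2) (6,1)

Branch on row 1: col 3 → 3; col 5 → 3; col 7 → 2; col 8 → 0.
Sum: 3 + 3 + 2 + 0 = 8.

8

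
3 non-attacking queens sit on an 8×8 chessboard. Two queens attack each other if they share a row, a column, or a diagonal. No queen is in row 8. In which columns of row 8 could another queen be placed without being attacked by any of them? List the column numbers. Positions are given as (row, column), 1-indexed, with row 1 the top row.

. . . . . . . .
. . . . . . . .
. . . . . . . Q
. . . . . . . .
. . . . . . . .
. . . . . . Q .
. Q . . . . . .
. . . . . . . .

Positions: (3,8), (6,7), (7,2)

(3,8) attacks row 8 at column 8 and diagonals 3.
(6,7) attacks row 8 at column 7 and diagonals 5.
(7,2) attacks row 8 at column 2 and diagonals 1, 3.
Attacked columns: {1, 2, 3, 5, 7, 8}. Safe: {4, 6}.

columns 4, 6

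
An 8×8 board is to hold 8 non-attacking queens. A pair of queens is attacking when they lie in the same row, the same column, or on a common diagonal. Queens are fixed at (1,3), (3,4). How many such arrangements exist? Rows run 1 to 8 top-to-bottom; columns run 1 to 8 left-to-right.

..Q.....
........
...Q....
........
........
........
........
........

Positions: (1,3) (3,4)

3

Branch on row 2: col 1 → 0; col 6 → 2; col 7 → 0; col 8 → 1.
Sum: 0 + 2 + 0 + 1 = 3.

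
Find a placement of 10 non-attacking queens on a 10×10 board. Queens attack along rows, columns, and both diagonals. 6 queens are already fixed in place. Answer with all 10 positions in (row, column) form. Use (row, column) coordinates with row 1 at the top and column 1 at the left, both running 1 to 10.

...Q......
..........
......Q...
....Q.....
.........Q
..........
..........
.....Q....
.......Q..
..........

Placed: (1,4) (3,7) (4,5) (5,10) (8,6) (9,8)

Row 2: attacked by (1,4)→{3,4,5}; (3,7)→{6,7,8}; (4,5)→{3,5,7}; (5,10)→{7,10}; (8,6)→{6}; (9,8)→{1,8}. Safe: 2, 9. Place at column 2.
Row 6: attacked by (1,4)→{4,9}; (2,2)→{2,6}; (3,7)→{4,7,10}; (4,5)→{3,5,7}; (5,10)→{9,10}; (8,6)→{4,6,8}; (9,8)→{5,8}. Safe: 1. Place at column 1.
Row 7: attacked by (1,4)→{4,10}; (2,2)→{2,7}; (3,7)→{3,7}; (4,5)→{2,5,8}; (5,10)→{8,10}; (6,1)→{1,2}; (8,6)→{5,6,7}; (9,8)→{6,8,10}. Safe: 9. Place at column 9.
Row 10: attacked by (1,4)→{4}; (2,2)→{2,10}; (3,7)→{7}; (4,5)→{5}; (5,10)→{5,10}; (6,1)→{1,5}; (7,9)→{6,9}; (8,6)→{4,6,8}; (9,8)→{7,8,9}. Safe: 3. Place at column 3.
Columns [4, 2, 7, 5, 10, 1, 9, 6, 8, 3], r−c [-3, 0, -4, -1, -5, 5, -2, 2, 1, 7], r+c [5, 4, 10, 9, 15, 7, 16, 14, 17, 13] are all distinct, so no two queens attack.

(1,4) (2,2) (3,7) (4,5) (5,10) (6,1) (7,9) (8,6) (9,8) (10,3)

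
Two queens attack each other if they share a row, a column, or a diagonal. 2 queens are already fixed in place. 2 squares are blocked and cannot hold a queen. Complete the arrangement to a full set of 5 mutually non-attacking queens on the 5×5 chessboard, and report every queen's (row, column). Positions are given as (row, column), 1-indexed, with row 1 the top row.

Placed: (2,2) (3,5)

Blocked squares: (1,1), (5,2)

Row 1: attacked by (2,2)→{1,2,3}; (3,5)→{3,5}. Blocked: 1. Safe: 4. Place at column 4.
Row 4: attacked by (1,4)→{1,4}; (2,2)→{2,4}; (3,5)→{4,5}. Safe: 3. Place at column 3.
Row 5: attacked by (1,4)→{4}; (2,2)→{2,5}; (3,5)→{3,5}; (4,3)→{2,3,4}. Blocked: 2. Safe: 1. Place at column 1.
Columns [4, 2, 5, 3, 1], r−c [-3, 0, -2, 1, 4], r+c [5, 4, 8, 7, 6] are all distinct, so no two queens attack.

(1,4) (2,2) (3,5) (4,3) (5,1)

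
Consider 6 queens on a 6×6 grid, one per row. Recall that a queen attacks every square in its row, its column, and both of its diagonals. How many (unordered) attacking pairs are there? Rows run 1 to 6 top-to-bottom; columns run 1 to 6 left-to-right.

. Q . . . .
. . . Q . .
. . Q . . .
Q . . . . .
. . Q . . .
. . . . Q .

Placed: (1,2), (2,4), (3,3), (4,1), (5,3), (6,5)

2

Same column: (3,3)–(5,3) (column 3).
Same diagonal: (2,4)–(3,3) (|2−3| = |4−3| = 1).
Total attacking pairs: 2.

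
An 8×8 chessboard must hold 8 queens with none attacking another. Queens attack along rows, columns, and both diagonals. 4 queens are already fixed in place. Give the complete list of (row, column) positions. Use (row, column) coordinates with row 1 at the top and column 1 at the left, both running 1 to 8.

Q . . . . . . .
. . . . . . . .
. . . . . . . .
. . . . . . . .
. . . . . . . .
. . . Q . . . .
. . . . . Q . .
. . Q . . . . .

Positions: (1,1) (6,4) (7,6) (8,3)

Row 2: attacked by (1,1)→{1,2}; (6,4)→{4,8}; (7,6)→{1,6}; (8,3)→{3}. Safe: 5, 7. Place at column 7.
Row 3: attacked by (1,1)→{1,3}; (2,7)→{6,7,8}; (6,4)→{1,4,7}; (7,6)→{2,6}; (8,3)→{3,8}. Safe: 5. Place at column 5.
Row 4: attacked by (1,1)→{1,4}; (2,7)→{5,7}; (3,5)→{4,5,6}; (6,4)→{2,4,6}; (7,6)→{3,6}; (8,3)→{3,7}. Safe: 8. Place at column 8.
Row 5: attacked by (1,1)→{1,5}; (2,7)→{4,7}; (3,5)→{3,5,7}; (4,8)→{7,8}; (6,4)→{3,4,5}; (7,6)→{4,6,8}; (8,3)→{3,6}. Safe: 2. Place at column 2.
Columns [1, 7, 5, 8, 2, 4, 6, 3], r−c [0, -5, -2, -4, 3, 2, 1, 5], r+c [2, 9, 8, 12, 7, 10, 13, 11] are all distinct, so no two queens attack.

(1,1) (2,7) (3,5) (4,8) (5,2) (6,4) (7,6) (8,3)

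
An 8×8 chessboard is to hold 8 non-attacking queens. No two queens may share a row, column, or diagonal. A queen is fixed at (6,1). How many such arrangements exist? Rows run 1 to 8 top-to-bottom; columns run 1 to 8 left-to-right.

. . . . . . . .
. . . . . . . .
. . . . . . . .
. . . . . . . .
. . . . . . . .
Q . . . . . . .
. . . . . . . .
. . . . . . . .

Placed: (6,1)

Branch on row 1: col 2 → 1; col 3 → 4; col 4 → 4; col 5 → 4; col 7 → 3; col 8 → 0.
Sum: 1 + 4 + 4 + 4 + 3 + 0 = 16.

16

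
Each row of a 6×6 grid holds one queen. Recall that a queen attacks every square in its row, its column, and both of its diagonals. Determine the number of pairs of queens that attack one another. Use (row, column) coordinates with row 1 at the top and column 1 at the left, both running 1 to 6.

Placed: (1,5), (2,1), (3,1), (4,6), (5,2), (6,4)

Same column: (2,1)–(3,1) (column 1).
Same diagonal: (3,1)–(6,4) (|3−6| = |1−4| = 3); (4,6)–(6,4) (|4−6| = |6−4| = 2).
Total attacking pairs: 3.

3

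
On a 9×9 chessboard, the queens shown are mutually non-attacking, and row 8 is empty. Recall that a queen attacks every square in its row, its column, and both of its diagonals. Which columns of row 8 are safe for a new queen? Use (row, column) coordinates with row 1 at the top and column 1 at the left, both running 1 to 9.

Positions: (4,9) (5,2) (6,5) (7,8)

columns 1, 4, 6

(4,9) attacks row 8 at column 9 and diagonals 5.
(5,2) attacks row 8 at column 2 and diagonals 5.
(6,5) attacks row 8 at column 5 and diagonals 3, 7.
(7,8) attacks row 8 at column 8 and diagonals 7, 9.
Attacked columns: {2, 3, 5, 7, 8, 9}. Safe: {1, 4, 6}.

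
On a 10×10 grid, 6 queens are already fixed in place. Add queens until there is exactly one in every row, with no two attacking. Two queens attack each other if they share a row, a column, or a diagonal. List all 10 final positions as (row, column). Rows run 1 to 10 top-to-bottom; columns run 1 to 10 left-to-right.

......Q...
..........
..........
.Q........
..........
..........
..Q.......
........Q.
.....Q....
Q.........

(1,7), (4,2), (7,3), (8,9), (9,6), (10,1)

(1,7) (2,5) (3,10) (4,2) (5,4) (6,8) (7,3) (8,9) (9,6) (10,1)

Row 2: attacked by (1,7)→{6,7,8}; (4,2)→{2,4}; (7,3)→{3,8}; (8,9)→{3,9}; (9,6)→{6}; (10,1)→{1,9}. Safe: 5, 10. Place at column 5.
Row 3: attacked by (1,7)→{5,7,9}; (2,5)→{4,5,6}; (4,2)→{1,2,3}; (7,3)→{3,7}; (8,9)→{4,9}; (9,6)→{6}; (10,1)→{1,8}. Safe: 10. Place at column 10.
Row 5: attacked by (1,7)→{3,7}; (2,5)→{2,5,8}; (3,10)→{8,10}; (4,2)→{1,2,3}; (7,3)→{1,3,5}; (8,9)→{6,9}; (9,6)→{2,6,10}; (10,1)→{1,6}. Safe: 4. Place at column 4.
Row 6: attacked by (1,7)→{2,7}; (2,5)→{1,5,9}; (3,10)→{7,10}; (4,2)→{2,4}; (5,4)→{3,4,5}; (7,3)→{2,3,4}; (8,9)→{7,9}; (9,6)→{3,6,9}; (10,1)→{1,5}. Safe: 8. Place at column 8.
Columns [7, 5, 10, 2, 4, 8, 3, 9, 6, 1], r−c [-6, -3, -7, 2, 1, -2, 4, -1, 3, 9], r+c [8, 7, 13, 6, 9, 14, 10, 17, 15, 11] are all distinct, so no two queens attack.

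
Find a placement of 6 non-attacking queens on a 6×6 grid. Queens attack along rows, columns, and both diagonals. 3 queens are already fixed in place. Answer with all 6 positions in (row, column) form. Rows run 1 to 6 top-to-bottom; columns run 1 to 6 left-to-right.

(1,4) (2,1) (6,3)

Row 3: attacked by (1,4)→{2,4,6}; (2,1)→{1,2}; (6,3)→{3,6}. Safe: 5. Place at column 5.
Row 4: attacked by (1,4)→{1,4}; (2,1)→{1,3}; (3,5)→{4,5,6}; (6,3)→{1,3,5}. Safe: 2. Place at column 2.
Row 5: attacked by (1,4)→{4}; (2,1)→{1,4}; (3,5)→{3,5}; (4,2)→{1,2,3}; (6,3)→{2,3,4}. Safe: 6. Place at column 6.
Columns [4, 1, 5, 2, 6, 3], r−c [-3, 1, -2, 2, -1, 3], r+c [5, 3, 8, 6, 11, 9] are all distinct, so no two queens attack.

(1,4) (2,1) (3,5) (4,2) (5,6) (6,3)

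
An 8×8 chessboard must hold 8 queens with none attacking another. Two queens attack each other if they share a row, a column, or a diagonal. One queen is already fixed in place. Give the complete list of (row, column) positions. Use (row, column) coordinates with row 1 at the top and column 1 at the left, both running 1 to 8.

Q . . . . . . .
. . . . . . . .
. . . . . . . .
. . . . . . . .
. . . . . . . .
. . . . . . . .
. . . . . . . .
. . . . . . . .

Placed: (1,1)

Row 2: attacked by (1,1)→{1,2}. Safe: 3, 4, 5, 6, 7, 8. Place at column 5.
Row 3: attacked by (1,1)→{1,3}; (2,5)→{4,5,6}. Safe: 2, 7, 8. Place at column 8.
Row 4: attacked by (1,1)→{1,4}; (2,5)→{3,5,7}; (3,8)→{7,8}. Safe: 2, 6. Place at column 6.
Row 5: attacked by (1,1)→{1,5}; (2,5)→{2,5,8}; (3,8)→{6,8}; (4,6)→{5,6,7}. Safe: 3, 4. Place at column 3.
Row 6: attacked by (1,1)→{1,6}; (2,5)→{1,5}; (3,8)→{5,8}; (4,6)→{4,6,8}; (5,3)→{2,3,4}. Safe: 7. Place at column 7.
Row 7: attacked by (1,1)→{1,7}; (2,5)→{5}; (3,8)→{4,8}; (4,6)→{3,6}; (5,3)→{1,3,5}; (6,7)→{6,7,8}. Safe: 2. Place at column 2.
Row 8: attacked by (1,1)→{1,8}; (2,5)→{5}; (3,8)→{3,8}; (4,6)→{2,6}; (5,3)→{3,6}; (6,7)→{5,7}; (7,2)→{1,2,3}. Safe: 4. Place at column 4.
Columns [1, 5, 8, 6, 3, 7, 2, 4], r−c [0, -3, -5, -2, 2, -1, 5, 4], r+c [2, 7, 11, 10, 8, 13, 9, 12] are all distinct, so no two queens attack.

(1,1) (2,5) (3,8) (4,6) (5,3) (6,7) (7,2) (8,4)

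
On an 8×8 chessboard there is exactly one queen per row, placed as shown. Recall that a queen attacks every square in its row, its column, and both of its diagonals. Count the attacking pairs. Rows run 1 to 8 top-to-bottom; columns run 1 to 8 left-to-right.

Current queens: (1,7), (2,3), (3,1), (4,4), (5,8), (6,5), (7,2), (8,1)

3

Same column: (3,1)–(8,1) (column 1).
Same diagonal: (1,7)–(4,4) (|1−4| = |7−4| = 3); (7,2)–(8,1) (|7−8| = |2−1| = 1).
Total attacking pairs: 3.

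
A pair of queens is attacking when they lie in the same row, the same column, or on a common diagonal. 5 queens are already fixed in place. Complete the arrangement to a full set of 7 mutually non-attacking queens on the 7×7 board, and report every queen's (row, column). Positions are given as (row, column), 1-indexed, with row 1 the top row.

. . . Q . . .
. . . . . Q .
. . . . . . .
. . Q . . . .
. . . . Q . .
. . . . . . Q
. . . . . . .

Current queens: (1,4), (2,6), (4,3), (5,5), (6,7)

Row 3: attacked by (1,4)→{2,4,6}; (2,6)→{5,6,7}; (4,3)→{2,3,4}; (5,5)→{3,5,7}; (6,7)→{4,7}. Safe: 1. Place at column 1.
Row 7: attacked by (1,4)→{4}; (2,6)→{1,6}; (3,1)→{1,5}; (4,3)→{3,6}; (5,5)→{3,5,7}; (6,7)→{6,7}. Safe: 2. Place at column 2.
Columns [4, 6, 1, 3, 5, 7, 2], r−c [-3, -4, 2, 1, 0, -1, 5], r+c [5, 8, 4, 7, 10, 13, 9] are all distinct, so no two queens attack.

(1,4) (2,6) (3,1) (4,3) (5,5) (6,7) (7,2)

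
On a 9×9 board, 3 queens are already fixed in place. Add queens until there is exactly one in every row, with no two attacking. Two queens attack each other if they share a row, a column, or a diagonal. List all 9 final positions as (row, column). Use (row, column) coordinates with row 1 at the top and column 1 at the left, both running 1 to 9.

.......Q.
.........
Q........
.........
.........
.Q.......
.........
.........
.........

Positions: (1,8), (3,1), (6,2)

Row 2: attacked by (1,8)→{7,8,9}; (3,1)→{1,2}; (6,2)→{2,6}. Safe: 3, 4, 5. Place at column 4.
Row 4: attacked by (1,8)→{5,8}; (2,4)→{2,4,6}; (3,1)→{1,2}; (6,2)→{2,4}. Safe: 3, 7, 9. Place at column 7.
Row 5: attacked by (1,8)→{4,8}; (2,4)→{1,4,7}; (3,1)→{1,3}; (4,7)→{6,7,8}; (6,2)→{1,2,3}. Safe: 5, 9. Place at column 5.
Row 7: attacked by (1,8)→{2,8}; (2,4)→{4,9}; (3,1)→{1,5}; (4,7)→{4,7}; (5,5)→{3,5,7}; (6,2)→{1,2,3}. Safe: 6. Place at column 6.
Row 8: attacked by (1,8)→{1,8}; (2,4)→{4}; (3,1)→{1,6}; (4,7)→{3,7}; (5,5)→{2,5,8}; (6,2)→{2,4}; (7,6)→{5,6,7}. Safe: 9. Place at column 9.
Row 9: attacked by (1,8)→{8}; (2,4)→{4}; (3,1)→{1,7}; (4,7)→{2,7}; (5,5)→{1,5,9}; (6,2)→{2,5}; (7,6)→{4,6,8}; (8,9)→{8,9}. Safe: 3. Place at column 3.
Columns [8, 4, 1, 7, 5, 2, 6, 9, 3], r−c [-7, -2, 2, -3, 0, 4, 1, -1, 6], r+c [9, 6, 4, 11, 10, 8, 13, 17, 12] are all distinct, so no two queens attack.

(1,8) (2,4) (3,1) (4,7) (5,5) (6,2) (7,6) (8,9) (9,3)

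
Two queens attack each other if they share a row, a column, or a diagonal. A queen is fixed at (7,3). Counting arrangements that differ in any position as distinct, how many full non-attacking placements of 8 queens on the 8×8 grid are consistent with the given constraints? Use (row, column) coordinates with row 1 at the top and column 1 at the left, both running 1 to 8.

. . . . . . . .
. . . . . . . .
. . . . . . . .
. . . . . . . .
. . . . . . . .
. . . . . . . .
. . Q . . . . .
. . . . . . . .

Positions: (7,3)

14

Branch on row 1: col 1 → 0; col 2 → 1; col 4 → 6; col 5 → 3; col 6 → 0; col 7 → 3; col 8 → 1.
Sum: 0 + 1 + 6 + 3 + 0 + 3 + 1 = 14.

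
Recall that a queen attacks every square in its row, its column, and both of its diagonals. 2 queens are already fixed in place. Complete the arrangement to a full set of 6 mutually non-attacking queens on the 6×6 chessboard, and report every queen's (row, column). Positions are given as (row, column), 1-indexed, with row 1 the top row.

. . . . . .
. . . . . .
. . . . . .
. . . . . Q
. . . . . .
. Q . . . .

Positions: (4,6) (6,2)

(1,5) (2,3) (3,1) (4,6) (5,4) (6,2)

Row 1: attacked by (4,6)→{3,6}; (6,2)→{2}. Safe: 1, 4, 5. Place at column 5.
Row 2: attacked by (1,5)→{4,5,6}; (4,6)→{4,6}; (6,2)→{2,6}. Safe: 1, 3. Place at column 3.
Row 3: attacked by (1,5)→{3,5}; (2,3)→{2,3,4}; (4,6)→{5,6}; (6,2)→{2,5}. Safe: 1. Place at column 1.
Row 5: attacked by (1,5)→{1,5}; (2,3)→{3,6}; (3,1)→{1,3}; (4,6)→{5,6}; (6,2)→{1,2,3}. Safe: 4. Place at column 4.
Columns [5, 3, 1, 6, 4, 2], r−c [-4, -1, 2, -2, 1, 4], r+c [6, 5, 4, 10, 9, 8] are all distinct, so no two queens attack.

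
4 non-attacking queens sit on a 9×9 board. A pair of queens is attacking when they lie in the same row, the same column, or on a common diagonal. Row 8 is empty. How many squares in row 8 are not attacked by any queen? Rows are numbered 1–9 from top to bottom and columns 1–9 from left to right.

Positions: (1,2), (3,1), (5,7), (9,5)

2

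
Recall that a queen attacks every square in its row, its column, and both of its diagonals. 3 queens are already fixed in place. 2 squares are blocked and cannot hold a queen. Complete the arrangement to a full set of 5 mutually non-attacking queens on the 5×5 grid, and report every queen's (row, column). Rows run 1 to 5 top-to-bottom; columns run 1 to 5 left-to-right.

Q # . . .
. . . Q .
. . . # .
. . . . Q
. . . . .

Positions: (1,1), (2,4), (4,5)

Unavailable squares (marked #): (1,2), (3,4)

(1,1) (2,4) (3,2) (4,5) (5,3)

Row 3: attacked by (1,1)→{1,3}; (2,4)→{3,4,5}; (4,5)→{4,5}. Blocked: 4. Safe: 2. Place at column 2.
Row 5: attacked by (1,1)→{1,5}; (2,4)→{1,4}; (3,2)→{2,4}; (4,5)→{4,5}. Safe: 3. Place at column 3.
Columns [1, 4, 2, 5, 3], r−c [0, -2, 1, -1, 2], r+c [2, 6, 5, 9, 8] are all distinct, so no two queens attack.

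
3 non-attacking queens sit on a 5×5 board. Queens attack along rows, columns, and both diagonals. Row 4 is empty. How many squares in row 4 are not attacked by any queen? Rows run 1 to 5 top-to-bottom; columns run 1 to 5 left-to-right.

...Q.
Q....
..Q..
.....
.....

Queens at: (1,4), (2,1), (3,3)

1

(1,4) attacks row 4 at column 4 and diagonals 1.
(2,1) attacks row 4 at column 1 and diagonals 3.
(3,3) attacks row 4 at column 3 and diagonals 2, 4.
Attacked columns: {1, 2, 3, 4}. Safe: {5}.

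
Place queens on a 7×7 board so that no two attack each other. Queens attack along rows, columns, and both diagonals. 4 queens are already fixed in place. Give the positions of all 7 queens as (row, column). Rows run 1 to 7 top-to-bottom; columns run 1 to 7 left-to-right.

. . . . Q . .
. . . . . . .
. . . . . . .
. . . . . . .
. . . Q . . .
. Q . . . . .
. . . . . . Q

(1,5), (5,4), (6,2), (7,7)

(1,5) (2,3) (3,1) (4,6) (5,4) (6,2) (7,7)

Row 2: attacked by (1,5)→{4,5,6}; (5,4)→{1,4,7}; (6,2)→{2,6}; (7,7)→{2,7}. Safe: 3. Place at column 3.
Row 3: attacked by (1,5)→{3,5,7}; (2,3)→{2,3,4}; (5,4)→{2,4,6}; (6,2)→{2,5}; (7,7)→{3,7}. Safe: 1. Place at column 1.
Row 4: attacked by (1,5)→{2,5}; (2,3)→{1,3,5}; (3,1)→{1,2}; (5,4)→{3,4,5}; (6,2)→{2,4}; (7,7)→{4,7}. Safe: 6. Place at column 6.
Columns [5, 3, 1, 6, 4, 2, 7], r−c [-4, -1, 2, -2, 1, 4, 0], r+c [6, 5, 4, 10, 9, 8, 14] are all distinct, so no two queens attack.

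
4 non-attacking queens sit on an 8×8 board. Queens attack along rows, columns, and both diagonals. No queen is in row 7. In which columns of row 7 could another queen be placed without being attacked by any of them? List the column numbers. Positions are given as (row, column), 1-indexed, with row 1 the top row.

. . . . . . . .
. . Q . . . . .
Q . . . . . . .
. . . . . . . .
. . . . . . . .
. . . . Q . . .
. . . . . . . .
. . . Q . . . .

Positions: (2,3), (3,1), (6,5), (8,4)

columns 2, 7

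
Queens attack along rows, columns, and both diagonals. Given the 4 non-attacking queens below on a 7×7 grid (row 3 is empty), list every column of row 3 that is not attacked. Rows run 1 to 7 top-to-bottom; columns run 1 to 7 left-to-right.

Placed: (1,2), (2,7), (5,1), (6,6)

(1,2) attacks row 3 at column 2 and diagonals 4.
(2,7) attacks row 3 at column 7 and diagonals 6.
(5,1) attacks row 3 at column 1 and diagonals 3.
(6,6) attacks row 3 at column 6 and diagonals 3.
Attacked columns: {1, 2, 3, 4, 6, 7}. Safe: {5}.

columns 5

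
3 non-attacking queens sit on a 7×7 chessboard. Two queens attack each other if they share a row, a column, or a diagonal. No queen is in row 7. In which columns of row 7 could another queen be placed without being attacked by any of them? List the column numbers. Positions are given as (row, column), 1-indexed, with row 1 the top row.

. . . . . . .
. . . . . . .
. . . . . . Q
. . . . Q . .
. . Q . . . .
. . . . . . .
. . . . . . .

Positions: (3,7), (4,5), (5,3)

(3,7) attacks row 7 at column 7 and diagonals 3.
(4,5) attacks row 7 at column 5 and diagonals 2.
(5,3) attacks row 7 at column 3 and diagonals 1, 5.
Attacked columns: {1, 2, 3, 5, 7}. Safe: {4, 6}.

columns 4, 6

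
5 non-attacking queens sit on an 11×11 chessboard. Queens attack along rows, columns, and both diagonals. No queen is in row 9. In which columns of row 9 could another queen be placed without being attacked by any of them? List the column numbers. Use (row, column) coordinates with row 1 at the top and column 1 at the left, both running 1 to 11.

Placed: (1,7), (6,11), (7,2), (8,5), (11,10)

columns 1, 3, 9

(1,7) attacks row 9 at column 7.
(6,11) attacks row 9 at column 11 and diagonals 8.
(7,2) attacks row 9 at column 2 and diagonals 4.
(8,5) attacks row 9 at column 5 and diagonals 4, 6.
(11,10) attacks row 9 at column 10 and diagonals 8.
Attacked columns: {2, 4, 5, 6, 7, 8, 10, 11}. Safe: {1, 3, 9}.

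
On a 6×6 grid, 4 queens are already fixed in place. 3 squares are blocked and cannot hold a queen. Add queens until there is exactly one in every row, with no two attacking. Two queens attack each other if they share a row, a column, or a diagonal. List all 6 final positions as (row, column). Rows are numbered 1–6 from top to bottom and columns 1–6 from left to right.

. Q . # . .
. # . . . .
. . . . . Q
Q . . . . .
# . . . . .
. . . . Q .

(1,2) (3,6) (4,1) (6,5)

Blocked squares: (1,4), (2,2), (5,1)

(1,2) (2,4) (3,6) (4,1) (5,3) (6,5)

Row 2: attacked by (1,2)→{1,2,3}; (3,6)→{5,6}; (4,1)→{1,3}; (6,5)→{1,5}. Blocked: 2. Safe: 4. Place at column 4.
Row 5: attacked by (1,2)→{2,6}; (2,4)→{1,4}; (3,6)→{4,6}; (4,1)→{1,2}; (6,5)→{4,5,6}. Blocked: 1. Safe: 3. Place at column 3.
Columns [2, 4, 6, 1, 3, 5], r−c [-1, -2, -3, 3, 2, 1], r+c [3, 6, 9, 5, 8, 11] are all distinct, so no two queens attack.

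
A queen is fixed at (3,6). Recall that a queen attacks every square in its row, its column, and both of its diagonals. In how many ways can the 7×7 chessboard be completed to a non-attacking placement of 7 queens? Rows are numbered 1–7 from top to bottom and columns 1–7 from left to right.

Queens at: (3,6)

6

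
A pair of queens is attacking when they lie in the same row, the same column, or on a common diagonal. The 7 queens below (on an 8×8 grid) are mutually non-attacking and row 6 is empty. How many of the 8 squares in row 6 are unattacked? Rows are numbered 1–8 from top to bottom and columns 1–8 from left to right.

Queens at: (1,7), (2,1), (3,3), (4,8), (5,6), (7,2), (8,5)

1

(1,7) attacks row 6 at column 7 and diagonals 2.
(2,1) attacks row 6 at column 1 and diagonals 5.
(3,3) attacks row 6 at column 3 and diagonals 6.
(4,8) attacks row 6 at column 8 and diagonals 6.
(5,6) attacks row 6 at column 6 and diagonals 5, 7.
(7,2) attacks row 6 at column 2 and diagonals 1, 3.
(8,5) attacks row 6 at column 5 and diagonals 3, 7.
Attacked columns: {1, 2, 3, 5, 6, 7, 8}. Safe: {4}.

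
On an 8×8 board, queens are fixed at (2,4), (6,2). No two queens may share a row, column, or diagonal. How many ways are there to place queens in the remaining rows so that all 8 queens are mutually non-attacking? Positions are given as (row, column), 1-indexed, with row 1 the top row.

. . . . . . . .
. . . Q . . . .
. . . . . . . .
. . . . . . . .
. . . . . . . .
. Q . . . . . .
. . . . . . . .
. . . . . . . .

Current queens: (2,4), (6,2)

3

Branch on row 1: col 1 → 0; col 6 → 2; col 8 → 1.
Sum: 0 + 2 + 1 = 3.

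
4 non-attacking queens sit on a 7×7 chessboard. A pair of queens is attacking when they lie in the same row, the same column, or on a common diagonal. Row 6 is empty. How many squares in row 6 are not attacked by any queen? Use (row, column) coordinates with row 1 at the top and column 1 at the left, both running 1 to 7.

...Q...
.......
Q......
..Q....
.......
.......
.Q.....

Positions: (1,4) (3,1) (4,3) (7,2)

(1,4) attacks row 6 at column 4.
(3,1) attacks row 6 at column 1 and diagonals 4.
(4,3) attacks row 6 at column 3 and diagonals 1, 5.
(7,2) attacks row 6 at column 2 and diagonals 1, 3.
Attacked columns: {1, 2, 3, 4, 5}. Safe: {6, 7}.

2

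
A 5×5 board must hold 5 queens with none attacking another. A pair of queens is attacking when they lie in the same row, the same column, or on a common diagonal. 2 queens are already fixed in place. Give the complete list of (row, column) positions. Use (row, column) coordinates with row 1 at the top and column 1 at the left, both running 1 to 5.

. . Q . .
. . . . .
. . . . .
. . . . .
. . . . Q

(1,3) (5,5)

(1,3) (2,1) (3,4) (4,2) (5,5)

Row 2: attacked by (1,3)→{2,3,4}; (5,5)→{2,5}. Safe: 1. Place at column 1.
Row 3: attacked by (1,3)→{1,3,5}; (2,1)→{1,2}; (5,5)→{3,5}. Safe: 4. Place at column 4.
Row 4: attacked by (1,3)→{3}; (2,1)→{1,3}; (3,4)→{3,4,5}; (5,5)→{4,5}. Safe: 2. Place at column 2.
Columns [3, 1, 4, 2, 5], r−c [-2, 1, -1, 2, 0], r+c [4, 3, 7, 6, 10] are all distinct, so no two queens attack.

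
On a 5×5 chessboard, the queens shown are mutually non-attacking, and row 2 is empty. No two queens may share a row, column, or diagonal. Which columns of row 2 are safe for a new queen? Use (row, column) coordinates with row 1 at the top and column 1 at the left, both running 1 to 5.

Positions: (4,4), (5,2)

columns 1, 3

(4,4) attacks row 2 at column 4 and diagonals 2.
(5,2) attacks row 2 at column 2 and diagonals 5.
Attacked columns: {2, 4, 5}. Safe: {1, 3}.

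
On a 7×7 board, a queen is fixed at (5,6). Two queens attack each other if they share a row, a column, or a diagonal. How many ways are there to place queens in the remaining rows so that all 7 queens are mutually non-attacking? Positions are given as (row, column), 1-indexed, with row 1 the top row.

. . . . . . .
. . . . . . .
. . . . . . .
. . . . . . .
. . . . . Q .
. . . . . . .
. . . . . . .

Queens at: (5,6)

Branch on row 1: col 1 → 1; col 3 → 1; col 4 → 2; col 5 → 1; col 7 → 1.
Sum: 1 + 1 + 2 + 1 + 1 = 6.

6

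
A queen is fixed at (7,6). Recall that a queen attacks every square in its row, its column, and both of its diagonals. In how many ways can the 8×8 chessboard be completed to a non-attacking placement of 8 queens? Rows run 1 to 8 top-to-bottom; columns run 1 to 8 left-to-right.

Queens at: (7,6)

14

Branch on row 1: col 1 → 1; col 2 → 3; col 3 → 0; col 4 → 3; col 5 → 6; col 7 → 1; col 8 → 0.
Sum: 1 + 3 + 0 + 3 + 6 + 1 + 0 = 14.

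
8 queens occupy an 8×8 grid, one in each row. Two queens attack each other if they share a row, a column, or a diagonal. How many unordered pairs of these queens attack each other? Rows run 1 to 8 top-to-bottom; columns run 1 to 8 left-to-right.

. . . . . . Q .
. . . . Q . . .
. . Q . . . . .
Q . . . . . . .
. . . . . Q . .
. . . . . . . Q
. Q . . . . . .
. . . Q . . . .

All columns are distinct and no two queens satisfy |Δrow| = |Δcol|, so no pair attacks.

0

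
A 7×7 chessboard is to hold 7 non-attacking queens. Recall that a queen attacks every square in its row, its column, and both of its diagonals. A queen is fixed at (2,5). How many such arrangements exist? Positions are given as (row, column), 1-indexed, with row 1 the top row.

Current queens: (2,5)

Branch on row 1: col 1 → 1; col 2 → 3; col 3 → 1; col 7 → 1.
Sum: 1 + 3 + 1 + 1 = 6.

6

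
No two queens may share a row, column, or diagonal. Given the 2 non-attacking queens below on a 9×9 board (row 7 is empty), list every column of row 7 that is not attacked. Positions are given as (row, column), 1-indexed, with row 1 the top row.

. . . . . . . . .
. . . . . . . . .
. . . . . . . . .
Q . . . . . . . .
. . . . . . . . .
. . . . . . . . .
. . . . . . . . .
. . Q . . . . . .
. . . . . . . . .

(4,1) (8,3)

columns 5, 6, 7, 8, 9

(4,1) attacks row 7 at column 1 and diagonals 4.
(8,3) attacks row 7 at column 3 and diagonals 2, 4.
Attacked columns: {1, 2, 3, 4}. Safe: {5, 6, 7, 8, 9}.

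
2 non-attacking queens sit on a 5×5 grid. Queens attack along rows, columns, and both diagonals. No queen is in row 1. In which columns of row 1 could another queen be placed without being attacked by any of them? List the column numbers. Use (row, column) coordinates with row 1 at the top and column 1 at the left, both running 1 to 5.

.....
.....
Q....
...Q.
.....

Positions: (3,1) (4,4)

columns 2, 5

(3,1) attacks row 1 at column 1 and diagonals 3.
(4,4) attacks row 1 at column 4 and diagonals 1.
Attacked columns: {1, 3, 4}. Safe: {2, 5}.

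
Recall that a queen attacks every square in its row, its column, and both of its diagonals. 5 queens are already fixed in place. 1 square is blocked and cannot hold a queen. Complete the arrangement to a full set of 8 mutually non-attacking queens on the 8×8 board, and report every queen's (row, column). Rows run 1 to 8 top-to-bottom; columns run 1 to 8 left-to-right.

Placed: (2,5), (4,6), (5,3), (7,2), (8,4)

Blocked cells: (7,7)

(1,1) (2,5) (3,8) (4,6) (5,3) (6,7) (7,2) (8,4)

Row 1: attacked by (2,5)→{4,5,6}; (4,6)→{3,6}; (5,3)→{3,7}; (7,2)→{2,8}; (8,4)→{4}. Safe: 1. Place at column 1.
Row 3: attacked by (1,1)→{1,3}; (2,5)→{4,5,6}; (4,6)→{5,6,7}; (5,3)→{1,3,5}; (7,2)→{2,6}; (8,4)→{4}. Safe: 8. Place at column 8.
Row 6: attacked by (1,1)→{1,6}; (2,5)→{1,5}; (3,8)→{5,8}; (4,6)→{4,6,8}; (5,3)→{2,3,4}; (7,2)→{1,2,3}; (8,4)→{2,4,6}. Safe: 7. Place at column 7.
Columns [1, 5, 8, 6, 3, 7, 2, 4], r−c [0, -3, -5, -2, 2, -1, 5, 4], r+c [2, 7, 11, 10, 8, 13, 9, 12] are all distinct, so no two queens attack.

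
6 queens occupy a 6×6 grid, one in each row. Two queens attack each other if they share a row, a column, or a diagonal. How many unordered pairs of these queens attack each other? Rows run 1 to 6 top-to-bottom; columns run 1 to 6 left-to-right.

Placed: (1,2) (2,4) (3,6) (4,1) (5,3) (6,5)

All columns are distinct and no two queens satisfy |Δrow| = |Δcol|, so no pair attacks.

0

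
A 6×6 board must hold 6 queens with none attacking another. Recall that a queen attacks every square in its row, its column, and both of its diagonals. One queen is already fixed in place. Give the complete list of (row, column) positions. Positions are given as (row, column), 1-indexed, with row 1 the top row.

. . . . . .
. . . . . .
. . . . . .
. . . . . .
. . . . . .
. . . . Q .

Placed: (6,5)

(1,2) (2,4) (3,6) (4,1) (5,3) (6,5)

Row 1: attacked by (6,5)→{5}. Safe: 1, 2, 3, 4, 6. Place at column 2.
Row 2: attacked by (1,2)→{1,2,3}; (6,5)→{1,5}. Safe: 4, 6. Place at column 4.
Row 3: attacked by (1,2)→{2,4}; (2,4)→{3,4,5}; (6,5)→{2,5}. Safe: 1, 6. Place at column 6.
Row 4: attacked by (1,2)→{2,5}; (2,4)→{2,4,6}; (3,6)→{5,6}; (6,5)→{3,5}. Safe: 1. Place at column 1.
Row 5: attacked by (1,2)→{2,6}; (2,4)→{1,4}; (3,6)→{4,6}; (4,1)→{1,2}; (6,5)→{4,5,6}. Safe: 3. Place at column 3.
Columns [2, 4, 6, 1, 3, 5], r−c [-1, -2, -3, 3, 2, 1], r+c [3, 6, 9, 5, 8, 11] are all distinct, so no two queens attack.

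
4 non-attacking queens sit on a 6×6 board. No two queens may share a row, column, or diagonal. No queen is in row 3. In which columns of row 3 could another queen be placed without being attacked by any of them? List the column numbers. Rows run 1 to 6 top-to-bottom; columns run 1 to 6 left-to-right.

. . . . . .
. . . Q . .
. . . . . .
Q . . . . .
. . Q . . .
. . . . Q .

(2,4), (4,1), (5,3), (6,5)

columns 6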